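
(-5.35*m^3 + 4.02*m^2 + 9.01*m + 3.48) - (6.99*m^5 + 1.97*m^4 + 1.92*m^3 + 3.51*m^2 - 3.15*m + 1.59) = -6.99*m^5 - 1.97*m^4 - 7.27*m^3 + 0.51*m^2 + 12.16*m + 1.89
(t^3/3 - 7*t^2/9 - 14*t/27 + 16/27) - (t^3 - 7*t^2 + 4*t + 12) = -2*t^3/3 + 56*t^2/9 - 122*t/27 - 308/27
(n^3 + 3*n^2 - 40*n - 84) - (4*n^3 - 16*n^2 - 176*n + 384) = -3*n^3 + 19*n^2 + 136*n - 468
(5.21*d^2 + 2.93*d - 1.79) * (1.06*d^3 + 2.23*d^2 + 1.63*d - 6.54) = 5.5226*d^5 + 14.7241*d^4 + 13.1288*d^3 - 33.2892*d^2 - 22.0799*d + 11.7066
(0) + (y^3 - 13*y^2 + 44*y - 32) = y^3 - 13*y^2 + 44*y - 32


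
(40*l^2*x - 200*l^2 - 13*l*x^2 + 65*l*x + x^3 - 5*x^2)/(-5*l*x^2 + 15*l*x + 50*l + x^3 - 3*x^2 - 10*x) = (-8*l + x)/(x + 2)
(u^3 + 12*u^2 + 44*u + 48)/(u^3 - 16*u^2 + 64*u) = (u^3 + 12*u^2 + 44*u + 48)/(u*(u^2 - 16*u + 64))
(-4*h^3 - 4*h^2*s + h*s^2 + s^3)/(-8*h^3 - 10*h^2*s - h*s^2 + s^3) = (-2*h + s)/(-4*h + s)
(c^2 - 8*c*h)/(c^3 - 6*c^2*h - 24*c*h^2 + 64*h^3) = c/(c^2 + 2*c*h - 8*h^2)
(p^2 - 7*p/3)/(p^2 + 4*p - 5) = p*(3*p - 7)/(3*(p^2 + 4*p - 5))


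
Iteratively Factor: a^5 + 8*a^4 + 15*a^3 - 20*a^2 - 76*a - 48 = (a + 4)*(a^4 + 4*a^3 - a^2 - 16*a - 12) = (a + 2)*(a + 4)*(a^3 + 2*a^2 - 5*a - 6) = (a + 2)*(a + 3)*(a + 4)*(a^2 - a - 2) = (a - 2)*(a + 2)*(a + 3)*(a + 4)*(a + 1)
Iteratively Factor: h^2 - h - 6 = (h + 2)*(h - 3)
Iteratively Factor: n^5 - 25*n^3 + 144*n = (n - 3)*(n^4 + 3*n^3 - 16*n^2 - 48*n) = (n - 3)*(n + 4)*(n^3 - n^2 - 12*n) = n*(n - 3)*(n + 4)*(n^2 - n - 12) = n*(n - 4)*(n - 3)*(n + 4)*(n + 3)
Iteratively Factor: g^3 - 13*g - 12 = (g - 4)*(g^2 + 4*g + 3) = (g - 4)*(g + 3)*(g + 1)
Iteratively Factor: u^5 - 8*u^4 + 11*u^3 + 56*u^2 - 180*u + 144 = (u - 4)*(u^4 - 4*u^3 - 5*u^2 + 36*u - 36) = (u - 4)*(u - 3)*(u^3 - u^2 - 8*u + 12) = (u - 4)*(u - 3)*(u - 2)*(u^2 + u - 6) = (u - 4)*(u - 3)*(u - 2)^2*(u + 3)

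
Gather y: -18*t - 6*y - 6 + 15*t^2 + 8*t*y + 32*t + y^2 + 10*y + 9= 15*t^2 + 14*t + y^2 + y*(8*t + 4) + 3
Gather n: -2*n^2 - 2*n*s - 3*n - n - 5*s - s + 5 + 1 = -2*n^2 + n*(-2*s - 4) - 6*s + 6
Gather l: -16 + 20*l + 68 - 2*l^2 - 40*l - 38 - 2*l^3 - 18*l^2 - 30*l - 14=-2*l^3 - 20*l^2 - 50*l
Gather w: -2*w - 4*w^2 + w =-4*w^2 - w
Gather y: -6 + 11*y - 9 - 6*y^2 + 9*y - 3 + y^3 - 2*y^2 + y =y^3 - 8*y^2 + 21*y - 18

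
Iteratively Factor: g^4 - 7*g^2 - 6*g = (g - 3)*(g^3 + 3*g^2 + 2*g) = g*(g - 3)*(g^2 + 3*g + 2) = g*(g - 3)*(g + 2)*(g + 1)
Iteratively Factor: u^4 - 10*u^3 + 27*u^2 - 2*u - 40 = (u - 5)*(u^3 - 5*u^2 + 2*u + 8) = (u - 5)*(u - 4)*(u^2 - u - 2) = (u - 5)*(u - 4)*(u + 1)*(u - 2)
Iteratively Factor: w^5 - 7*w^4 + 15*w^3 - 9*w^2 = (w - 1)*(w^4 - 6*w^3 + 9*w^2) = (w - 3)*(w - 1)*(w^3 - 3*w^2) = w*(w - 3)*(w - 1)*(w^2 - 3*w) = w^2*(w - 3)*(w - 1)*(w - 3)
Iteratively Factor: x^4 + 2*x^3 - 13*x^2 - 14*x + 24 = (x + 4)*(x^3 - 2*x^2 - 5*x + 6) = (x - 1)*(x + 4)*(x^2 - x - 6) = (x - 3)*(x - 1)*(x + 4)*(x + 2)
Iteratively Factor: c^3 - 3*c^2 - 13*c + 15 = (c - 5)*(c^2 + 2*c - 3) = (c - 5)*(c + 3)*(c - 1)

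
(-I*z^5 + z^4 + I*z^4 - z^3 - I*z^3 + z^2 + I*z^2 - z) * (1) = -I*z^5 + z^4 + I*z^4 - z^3 - I*z^3 + z^2 + I*z^2 - z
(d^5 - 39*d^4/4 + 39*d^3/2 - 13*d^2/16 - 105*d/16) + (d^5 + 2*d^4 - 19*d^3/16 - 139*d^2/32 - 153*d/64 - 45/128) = 2*d^5 - 31*d^4/4 + 293*d^3/16 - 165*d^2/32 - 573*d/64 - 45/128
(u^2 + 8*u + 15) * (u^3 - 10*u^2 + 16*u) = u^5 - 2*u^4 - 49*u^3 - 22*u^2 + 240*u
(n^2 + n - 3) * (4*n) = 4*n^3 + 4*n^2 - 12*n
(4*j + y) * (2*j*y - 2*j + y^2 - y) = 8*j^2*y - 8*j^2 + 6*j*y^2 - 6*j*y + y^3 - y^2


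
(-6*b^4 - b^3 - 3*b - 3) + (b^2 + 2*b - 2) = -6*b^4 - b^3 + b^2 - b - 5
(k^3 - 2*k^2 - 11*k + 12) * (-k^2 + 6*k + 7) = -k^5 + 8*k^4 + 6*k^3 - 92*k^2 - 5*k + 84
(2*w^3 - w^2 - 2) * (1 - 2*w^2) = -4*w^5 + 2*w^4 + 2*w^3 + 3*w^2 - 2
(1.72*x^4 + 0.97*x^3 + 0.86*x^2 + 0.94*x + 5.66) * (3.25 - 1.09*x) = -1.8748*x^5 + 4.5327*x^4 + 2.2151*x^3 + 1.7704*x^2 - 3.1144*x + 18.395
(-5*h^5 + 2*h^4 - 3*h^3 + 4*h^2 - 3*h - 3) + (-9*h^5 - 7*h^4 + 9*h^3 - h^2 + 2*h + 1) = -14*h^5 - 5*h^4 + 6*h^3 + 3*h^2 - h - 2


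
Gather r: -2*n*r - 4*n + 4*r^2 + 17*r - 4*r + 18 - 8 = -4*n + 4*r^2 + r*(13 - 2*n) + 10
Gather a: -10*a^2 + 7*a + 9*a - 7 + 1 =-10*a^2 + 16*a - 6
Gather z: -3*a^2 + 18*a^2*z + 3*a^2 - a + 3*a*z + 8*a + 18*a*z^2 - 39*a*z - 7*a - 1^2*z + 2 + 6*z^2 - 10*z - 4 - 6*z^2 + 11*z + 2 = 18*a*z^2 + z*(18*a^2 - 36*a)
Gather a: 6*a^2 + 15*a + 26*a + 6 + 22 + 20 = 6*a^2 + 41*a + 48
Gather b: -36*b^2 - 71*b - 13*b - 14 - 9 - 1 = -36*b^2 - 84*b - 24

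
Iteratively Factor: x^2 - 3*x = (x - 3)*(x)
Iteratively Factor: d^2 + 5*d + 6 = (d + 3)*(d + 2)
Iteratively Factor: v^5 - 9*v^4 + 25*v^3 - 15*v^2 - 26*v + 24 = (v - 2)*(v^4 - 7*v^3 + 11*v^2 + 7*v - 12) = (v - 3)*(v - 2)*(v^3 - 4*v^2 - v + 4) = (v - 4)*(v - 3)*(v - 2)*(v^2 - 1) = (v - 4)*(v - 3)*(v - 2)*(v - 1)*(v + 1)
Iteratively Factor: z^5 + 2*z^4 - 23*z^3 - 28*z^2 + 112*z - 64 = (z - 1)*(z^4 + 3*z^3 - 20*z^2 - 48*z + 64) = (z - 1)*(z + 4)*(z^3 - z^2 - 16*z + 16) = (z - 1)*(z + 4)^2*(z^2 - 5*z + 4) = (z - 4)*(z - 1)*(z + 4)^2*(z - 1)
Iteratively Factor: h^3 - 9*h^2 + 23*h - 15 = (h - 3)*(h^2 - 6*h + 5) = (h - 3)*(h - 1)*(h - 5)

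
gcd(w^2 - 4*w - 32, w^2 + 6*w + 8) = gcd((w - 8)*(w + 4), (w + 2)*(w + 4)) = w + 4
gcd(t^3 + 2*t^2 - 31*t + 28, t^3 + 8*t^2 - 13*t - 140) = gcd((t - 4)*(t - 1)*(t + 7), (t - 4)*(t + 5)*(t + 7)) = t^2 + 3*t - 28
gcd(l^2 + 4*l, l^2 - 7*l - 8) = 1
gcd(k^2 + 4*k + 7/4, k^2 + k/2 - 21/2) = k + 7/2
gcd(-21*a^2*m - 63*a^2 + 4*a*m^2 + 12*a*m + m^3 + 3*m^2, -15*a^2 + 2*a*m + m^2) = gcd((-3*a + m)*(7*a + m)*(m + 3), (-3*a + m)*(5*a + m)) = 3*a - m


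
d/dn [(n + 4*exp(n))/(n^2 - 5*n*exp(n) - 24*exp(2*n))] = ((n + 4*exp(n))*(5*n*exp(n) - 2*n + 48*exp(2*n) + 5*exp(n)) - (4*exp(n) + 1)*(-n^2 + 5*n*exp(n) + 24*exp(2*n)))/(-n^2 + 5*n*exp(n) + 24*exp(2*n))^2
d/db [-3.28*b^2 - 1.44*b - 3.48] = -6.56*b - 1.44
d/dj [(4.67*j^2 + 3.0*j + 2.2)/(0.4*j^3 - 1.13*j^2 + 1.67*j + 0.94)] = (-1.868*j^4 - 2.4*j^3 + 8.5489*j^2 + 13.7516*j - 0.854)/(0.16*j^6 - 0.904*j^5 + 2.6129*j^4 - 3.0222*j^3 + 0.6645*j^2 + 3.1396*j + 0.8836)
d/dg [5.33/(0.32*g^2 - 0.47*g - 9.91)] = (2.5051 - 3.4112*g)/(-0.32*g^2 + 0.47*g + 9.91)^2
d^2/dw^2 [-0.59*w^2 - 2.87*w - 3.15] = -1.18000000000000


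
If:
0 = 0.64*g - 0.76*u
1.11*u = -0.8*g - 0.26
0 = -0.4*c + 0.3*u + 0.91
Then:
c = 2.18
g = -0.15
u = -0.13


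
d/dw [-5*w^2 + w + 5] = 1 - 10*w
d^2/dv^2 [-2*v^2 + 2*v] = -4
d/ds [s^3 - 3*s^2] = 3*s*(s - 2)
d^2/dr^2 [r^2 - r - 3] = 2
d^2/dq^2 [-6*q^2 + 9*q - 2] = -12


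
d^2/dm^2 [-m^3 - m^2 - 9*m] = -6*m - 2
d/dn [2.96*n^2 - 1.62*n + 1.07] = 5.92*n - 1.62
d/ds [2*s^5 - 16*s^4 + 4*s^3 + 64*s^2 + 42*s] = 10*s^4 - 64*s^3 + 12*s^2 + 128*s + 42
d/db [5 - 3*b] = -3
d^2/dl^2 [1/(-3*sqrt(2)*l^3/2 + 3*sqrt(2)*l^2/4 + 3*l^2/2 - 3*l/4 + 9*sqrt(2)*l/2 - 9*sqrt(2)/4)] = 8*((6*sqrt(2)*l - 2 - sqrt(2))*(2*sqrt(2)*l^3 - 2*l^2 - sqrt(2)*l^2 - 6*sqrt(2)*l + l + 3*sqrt(2)) - (-6*sqrt(2)*l^2 + 2*sqrt(2)*l + 4*l - 1 + 6*sqrt(2))^2)/(3*(2*sqrt(2)*l^3 - 2*l^2 - sqrt(2)*l^2 - 6*sqrt(2)*l + l + 3*sqrt(2))^3)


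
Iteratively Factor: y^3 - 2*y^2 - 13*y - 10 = (y + 2)*(y^2 - 4*y - 5) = (y + 1)*(y + 2)*(y - 5)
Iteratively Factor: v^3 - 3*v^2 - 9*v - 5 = (v + 1)*(v^2 - 4*v - 5) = (v - 5)*(v + 1)*(v + 1)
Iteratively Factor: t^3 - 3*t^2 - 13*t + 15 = (t + 3)*(t^2 - 6*t + 5) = (t - 5)*(t + 3)*(t - 1)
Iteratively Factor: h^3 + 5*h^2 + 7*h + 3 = (h + 3)*(h^2 + 2*h + 1) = (h + 1)*(h + 3)*(h + 1)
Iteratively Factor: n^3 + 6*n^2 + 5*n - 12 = (n + 4)*(n^2 + 2*n - 3) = (n + 3)*(n + 4)*(n - 1)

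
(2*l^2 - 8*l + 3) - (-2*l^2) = 4*l^2 - 8*l + 3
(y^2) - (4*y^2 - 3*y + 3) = -3*y^2 + 3*y - 3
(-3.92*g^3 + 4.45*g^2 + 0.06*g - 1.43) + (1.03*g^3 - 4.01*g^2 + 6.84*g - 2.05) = -2.89*g^3 + 0.44*g^2 + 6.9*g - 3.48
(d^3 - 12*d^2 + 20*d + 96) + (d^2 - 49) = d^3 - 11*d^2 + 20*d + 47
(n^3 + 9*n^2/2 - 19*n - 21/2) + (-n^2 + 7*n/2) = n^3 + 7*n^2/2 - 31*n/2 - 21/2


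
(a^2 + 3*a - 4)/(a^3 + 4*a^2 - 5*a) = (a + 4)/(a*(a + 5))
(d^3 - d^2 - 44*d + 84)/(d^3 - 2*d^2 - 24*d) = (d^2 + 5*d - 14)/(d*(d + 4))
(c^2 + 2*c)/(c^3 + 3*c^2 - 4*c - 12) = c/(c^2 + c - 6)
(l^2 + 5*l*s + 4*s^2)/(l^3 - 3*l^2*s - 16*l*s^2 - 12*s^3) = (-l - 4*s)/(-l^2 + 4*l*s + 12*s^2)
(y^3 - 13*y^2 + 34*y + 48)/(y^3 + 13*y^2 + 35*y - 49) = (y^3 - 13*y^2 + 34*y + 48)/(y^3 + 13*y^2 + 35*y - 49)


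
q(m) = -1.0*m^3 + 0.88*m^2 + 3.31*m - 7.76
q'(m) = -3.0*m^2 + 1.76*m + 3.31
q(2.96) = -16.19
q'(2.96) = -17.77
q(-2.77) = 11.08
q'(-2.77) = -24.58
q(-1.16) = -8.85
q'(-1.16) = -2.77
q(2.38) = -8.38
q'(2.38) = -9.49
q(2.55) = -10.18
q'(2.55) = -11.71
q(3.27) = -22.49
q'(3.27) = -23.01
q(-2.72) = 9.87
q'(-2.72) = -23.67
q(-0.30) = -8.65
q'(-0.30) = 2.51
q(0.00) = -7.76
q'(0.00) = 3.31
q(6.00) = -172.22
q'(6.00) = -94.13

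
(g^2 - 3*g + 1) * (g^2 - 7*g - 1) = g^4 - 10*g^3 + 21*g^2 - 4*g - 1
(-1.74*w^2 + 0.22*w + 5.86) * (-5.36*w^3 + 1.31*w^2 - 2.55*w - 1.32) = 9.3264*w^5 - 3.4586*w^4 - 26.6844*w^3 + 9.4124*w^2 - 15.2334*w - 7.7352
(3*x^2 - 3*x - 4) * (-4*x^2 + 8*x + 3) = -12*x^4 + 36*x^3 + x^2 - 41*x - 12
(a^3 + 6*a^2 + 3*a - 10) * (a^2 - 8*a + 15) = a^5 - 2*a^4 - 30*a^3 + 56*a^2 + 125*a - 150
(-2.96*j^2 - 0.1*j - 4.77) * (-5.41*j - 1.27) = 16.0136*j^3 + 4.3002*j^2 + 25.9327*j + 6.0579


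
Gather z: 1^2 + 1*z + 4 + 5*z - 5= 6*z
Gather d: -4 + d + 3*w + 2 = d + 3*w - 2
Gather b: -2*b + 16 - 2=14 - 2*b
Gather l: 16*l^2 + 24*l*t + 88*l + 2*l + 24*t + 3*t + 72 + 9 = 16*l^2 + l*(24*t + 90) + 27*t + 81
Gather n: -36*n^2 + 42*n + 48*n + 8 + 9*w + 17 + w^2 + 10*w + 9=-36*n^2 + 90*n + w^2 + 19*w + 34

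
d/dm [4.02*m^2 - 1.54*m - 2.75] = 8.04*m - 1.54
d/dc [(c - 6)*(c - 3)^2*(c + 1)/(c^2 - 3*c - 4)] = 2*(c^3 - 12*c^2 + 48*c - 63)/(c^2 - 8*c + 16)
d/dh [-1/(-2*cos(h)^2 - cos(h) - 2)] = (4*cos(h) + 1)*sin(h)/(cos(h) + cos(2*h) + 3)^2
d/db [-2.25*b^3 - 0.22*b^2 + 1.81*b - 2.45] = -6.75*b^2 - 0.44*b + 1.81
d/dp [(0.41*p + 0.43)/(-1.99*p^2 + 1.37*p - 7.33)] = (0.8159*p^2 + 1.7114*p - 3.5944)/(3.9601*p^4 - 5.4526*p^3 + 31.0503*p^2 - 20.0842*p + 53.7289)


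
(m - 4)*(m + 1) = m^2 - 3*m - 4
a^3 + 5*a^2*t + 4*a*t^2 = a*(a + t)*(a + 4*t)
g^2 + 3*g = g*(g + 3)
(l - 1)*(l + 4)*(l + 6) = l^3 + 9*l^2 + 14*l - 24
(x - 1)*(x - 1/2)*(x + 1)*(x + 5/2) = x^4 + 2*x^3 - 9*x^2/4 - 2*x + 5/4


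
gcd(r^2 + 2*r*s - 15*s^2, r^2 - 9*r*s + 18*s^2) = r - 3*s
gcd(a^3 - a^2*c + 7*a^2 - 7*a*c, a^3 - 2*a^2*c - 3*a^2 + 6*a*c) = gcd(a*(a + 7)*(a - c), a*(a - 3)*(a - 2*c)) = a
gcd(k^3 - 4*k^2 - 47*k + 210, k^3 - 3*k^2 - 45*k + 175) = k^2 + 2*k - 35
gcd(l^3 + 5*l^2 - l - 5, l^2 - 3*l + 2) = l - 1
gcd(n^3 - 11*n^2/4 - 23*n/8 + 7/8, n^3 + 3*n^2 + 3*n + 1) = n + 1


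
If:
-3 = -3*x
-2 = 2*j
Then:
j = -1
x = 1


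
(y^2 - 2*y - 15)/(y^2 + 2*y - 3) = (y - 5)/(y - 1)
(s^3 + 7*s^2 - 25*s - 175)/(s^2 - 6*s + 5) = (s^2 + 12*s + 35)/(s - 1)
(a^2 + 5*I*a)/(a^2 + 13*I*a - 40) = a/(a + 8*I)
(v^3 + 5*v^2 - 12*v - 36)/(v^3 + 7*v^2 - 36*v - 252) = (v^2 - v - 6)/(v^2 + v - 42)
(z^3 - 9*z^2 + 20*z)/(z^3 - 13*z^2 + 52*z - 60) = z*(z - 4)/(z^2 - 8*z + 12)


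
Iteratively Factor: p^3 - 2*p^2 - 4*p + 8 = (p - 2)*(p^2 - 4) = (p - 2)*(p + 2)*(p - 2)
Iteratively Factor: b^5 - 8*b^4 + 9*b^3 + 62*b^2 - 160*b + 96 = (b - 4)*(b^4 - 4*b^3 - 7*b^2 + 34*b - 24) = (b - 4)*(b - 2)*(b^3 - 2*b^2 - 11*b + 12) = (b - 4)^2*(b - 2)*(b^2 + 2*b - 3) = (b - 4)^2*(b - 2)*(b - 1)*(b + 3)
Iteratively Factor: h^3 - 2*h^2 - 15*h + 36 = (h + 4)*(h^2 - 6*h + 9) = (h - 3)*(h + 4)*(h - 3)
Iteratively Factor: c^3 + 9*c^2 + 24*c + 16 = (c + 4)*(c^2 + 5*c + 4) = (c + 4)^2*(c + 1)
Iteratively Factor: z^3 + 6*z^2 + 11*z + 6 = (z + 2)*(z^2 + 4*z + 3) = (z + 2)*(z + 3)*(z + 1)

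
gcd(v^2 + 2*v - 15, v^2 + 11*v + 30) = v + 5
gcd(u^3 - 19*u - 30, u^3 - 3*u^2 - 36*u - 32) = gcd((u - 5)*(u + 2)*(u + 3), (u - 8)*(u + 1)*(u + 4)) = 1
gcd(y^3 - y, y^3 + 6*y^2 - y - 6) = y^2 - 1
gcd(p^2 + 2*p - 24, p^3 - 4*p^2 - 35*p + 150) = p + 6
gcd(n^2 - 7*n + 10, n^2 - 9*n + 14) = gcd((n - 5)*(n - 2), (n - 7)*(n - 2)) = n - 2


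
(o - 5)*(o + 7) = o^2 + 2*o - 35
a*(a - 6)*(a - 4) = a^3 - 10*a^2 + 24*a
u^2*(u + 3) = u^3 + 3*u^2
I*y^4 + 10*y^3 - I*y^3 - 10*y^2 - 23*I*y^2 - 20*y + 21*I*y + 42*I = (y - 2)*(y - 7*I)*(y - 3*I)*(I*y + I)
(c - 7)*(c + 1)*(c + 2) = c^3 - 4*c^2 - 19*c - 14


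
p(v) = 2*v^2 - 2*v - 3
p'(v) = 4*v - 2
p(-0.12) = -2.73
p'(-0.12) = -2.48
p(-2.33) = 12.52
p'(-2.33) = -11.32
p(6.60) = 70.92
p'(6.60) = 24.40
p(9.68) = 165.04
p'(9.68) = 36.72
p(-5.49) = 68.26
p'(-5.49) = -23.96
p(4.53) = 28.98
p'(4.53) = 16.12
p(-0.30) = -2.22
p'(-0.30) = -3.20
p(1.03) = -2.94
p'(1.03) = 2.12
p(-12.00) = 309.00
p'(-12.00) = -50.00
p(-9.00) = 177.00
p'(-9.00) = -38.00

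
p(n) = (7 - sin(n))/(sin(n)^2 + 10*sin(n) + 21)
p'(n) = (7 - sin(n))*(-2*sin(n)*cos(n) - 10*cos(n))/(sin(n)^2 + 10*sin(n) + 21)^2 - cos(n)/(sin(n)^2 + 10*sin(n) + 21)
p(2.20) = 0.21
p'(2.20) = 0.07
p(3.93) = 0.53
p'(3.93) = 0.27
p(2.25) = 0.21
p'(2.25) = 0.07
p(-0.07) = 0.35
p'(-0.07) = -0.22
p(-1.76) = 0.66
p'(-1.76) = 0.10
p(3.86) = 0.52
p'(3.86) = 0.28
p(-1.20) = 0.63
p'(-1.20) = -0.18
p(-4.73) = 0.19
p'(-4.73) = -0.00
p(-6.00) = 0.28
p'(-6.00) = -0.16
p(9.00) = 0.26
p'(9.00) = 0.14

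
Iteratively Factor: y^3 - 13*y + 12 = (y - 3)*(y^2 + 3*y - 4) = (y - 3)*(y + 4)*(y - 1)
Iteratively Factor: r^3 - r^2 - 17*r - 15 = (r + 3)*(r^2 - 4*r - 5) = (r - 5)*(r + 3)*(r + 1)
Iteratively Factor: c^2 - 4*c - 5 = (c + 1)*(c - 5)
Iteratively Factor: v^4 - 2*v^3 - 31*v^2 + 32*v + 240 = (v - 4)*(v^3 + 2*v^2 - 23*v - 60) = (v - 4)*(v + 4)*(v^2 - 2*v - 15) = (v - 4)*(v + 3)*(v + 4)*(v - 5)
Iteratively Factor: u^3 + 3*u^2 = (u)*(u^2 + 3*u) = u^2*(u + 3)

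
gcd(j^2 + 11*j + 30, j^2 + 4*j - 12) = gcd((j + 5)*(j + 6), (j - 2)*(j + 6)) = j + 6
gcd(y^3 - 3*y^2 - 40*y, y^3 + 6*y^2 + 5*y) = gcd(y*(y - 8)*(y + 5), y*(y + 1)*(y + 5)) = y^2 + 5*y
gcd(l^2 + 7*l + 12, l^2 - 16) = l + 4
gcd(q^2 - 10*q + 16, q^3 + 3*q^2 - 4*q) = 1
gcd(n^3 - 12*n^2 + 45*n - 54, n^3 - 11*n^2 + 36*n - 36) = n^2 - 9*n + 18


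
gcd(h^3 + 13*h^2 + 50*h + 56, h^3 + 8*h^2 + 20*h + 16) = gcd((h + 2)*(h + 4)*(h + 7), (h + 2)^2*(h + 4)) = h^2 + 6*h + 8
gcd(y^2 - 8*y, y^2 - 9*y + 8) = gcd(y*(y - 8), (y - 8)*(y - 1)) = y - 8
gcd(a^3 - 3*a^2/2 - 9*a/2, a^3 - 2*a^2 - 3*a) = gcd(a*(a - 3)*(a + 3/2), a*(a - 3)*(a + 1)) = a^2 - 3*a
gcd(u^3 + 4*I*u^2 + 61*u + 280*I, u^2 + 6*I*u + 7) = u + 7*I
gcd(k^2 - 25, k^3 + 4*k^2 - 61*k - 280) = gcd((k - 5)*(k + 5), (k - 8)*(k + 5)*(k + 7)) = k + 5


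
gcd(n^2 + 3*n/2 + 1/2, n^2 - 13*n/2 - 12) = 1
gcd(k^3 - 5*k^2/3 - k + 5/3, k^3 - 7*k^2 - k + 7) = k^2 - 1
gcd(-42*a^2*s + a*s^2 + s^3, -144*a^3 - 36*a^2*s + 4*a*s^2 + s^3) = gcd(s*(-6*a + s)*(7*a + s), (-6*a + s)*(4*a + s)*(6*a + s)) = -6*a + s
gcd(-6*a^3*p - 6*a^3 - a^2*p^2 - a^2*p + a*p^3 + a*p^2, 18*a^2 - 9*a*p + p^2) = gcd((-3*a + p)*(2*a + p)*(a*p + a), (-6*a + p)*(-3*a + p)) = -3*a + p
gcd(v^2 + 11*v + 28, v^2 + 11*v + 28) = v^2 + 11*v + 28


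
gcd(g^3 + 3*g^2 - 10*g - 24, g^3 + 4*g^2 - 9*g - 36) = g^2 + g - 12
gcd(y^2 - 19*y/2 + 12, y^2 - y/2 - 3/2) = y - 3/2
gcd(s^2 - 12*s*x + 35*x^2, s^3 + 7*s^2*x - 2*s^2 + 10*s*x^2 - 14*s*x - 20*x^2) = 1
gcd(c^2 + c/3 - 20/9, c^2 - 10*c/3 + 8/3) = c - 4/3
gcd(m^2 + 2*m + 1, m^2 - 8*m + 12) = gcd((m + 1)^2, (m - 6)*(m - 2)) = 1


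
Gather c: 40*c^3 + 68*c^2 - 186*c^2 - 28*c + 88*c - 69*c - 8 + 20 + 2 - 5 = 40*c^3 - 118*c^2 - 9*c + 9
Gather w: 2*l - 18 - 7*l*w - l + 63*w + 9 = l + w*(63 - 7*l) - 9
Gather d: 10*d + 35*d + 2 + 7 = 45*d + 9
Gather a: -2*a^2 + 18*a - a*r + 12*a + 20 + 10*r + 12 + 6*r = -2*a^2 + a*(30 - r) + 16*r + 32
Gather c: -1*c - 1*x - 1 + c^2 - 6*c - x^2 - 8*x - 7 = c^2 - 7*c - x^2 - 9*x - 8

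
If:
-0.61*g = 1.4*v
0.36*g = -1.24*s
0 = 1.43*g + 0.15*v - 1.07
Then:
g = 0.78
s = -0.23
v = -0.34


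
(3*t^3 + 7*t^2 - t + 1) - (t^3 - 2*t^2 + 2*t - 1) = 2*t^3 + 9*t^2 - 3*t + 2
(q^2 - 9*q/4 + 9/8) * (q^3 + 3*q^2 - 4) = q^5 + 3*q^4/4 - 45*q^3/8 - 5*q^2/8 + 9*q - 9/2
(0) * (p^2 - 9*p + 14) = 0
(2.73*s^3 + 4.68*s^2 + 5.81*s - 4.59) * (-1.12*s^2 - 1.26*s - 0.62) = -3.0576*s^5 - 8.6814*s^4 - 14.0966*s^3 - 5.0814*s^2 + 2.1812*s + 2.8458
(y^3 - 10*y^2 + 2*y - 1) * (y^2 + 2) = y^5 - 10*y^4 + 4*y^3 - 21*y^2 + 4*y - 2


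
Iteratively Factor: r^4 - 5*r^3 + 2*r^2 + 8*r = (r - 2)*(r^3 - 3*r^2 - 4*r) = (r - 2)*(r + 1)*(r^2 - 4*r) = r*(r - 2)*(r + 1)*(r - 4)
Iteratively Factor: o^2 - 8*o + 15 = (o - 5)*(o - 3)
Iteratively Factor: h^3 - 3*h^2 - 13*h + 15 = (h - 5)*(h^2 + 2*h - 3) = (h - 5)*(h + 3)*(h - 1)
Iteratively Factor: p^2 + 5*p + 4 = (p + 4)*(p + 1)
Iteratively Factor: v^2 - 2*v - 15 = (v - 5)*(v + 3)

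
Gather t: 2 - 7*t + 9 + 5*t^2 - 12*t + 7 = 5*t^2 - 19*t + 18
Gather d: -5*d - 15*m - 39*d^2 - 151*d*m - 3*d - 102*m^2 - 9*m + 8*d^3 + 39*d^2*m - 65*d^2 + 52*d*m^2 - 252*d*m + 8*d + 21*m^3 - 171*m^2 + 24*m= 8*d^3 + d^2*(39*m - 104) + d*(52*m^2 - 403*m) + 21*m^3 - 273*m^2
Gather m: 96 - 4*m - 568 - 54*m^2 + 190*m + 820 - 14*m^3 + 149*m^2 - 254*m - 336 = -14*m^3 + 95*m^2 - 68*m + 12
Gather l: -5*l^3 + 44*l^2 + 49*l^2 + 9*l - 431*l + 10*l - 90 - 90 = -5*l^3 + 93*l^2 - 412*l - 180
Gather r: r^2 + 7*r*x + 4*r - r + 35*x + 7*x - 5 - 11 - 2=r^2 + r*(7*x + 3) + 42*x - 18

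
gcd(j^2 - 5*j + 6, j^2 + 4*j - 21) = j - 3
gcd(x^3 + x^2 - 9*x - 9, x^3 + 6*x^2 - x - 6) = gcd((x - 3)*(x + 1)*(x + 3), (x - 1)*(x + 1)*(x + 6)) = x + 1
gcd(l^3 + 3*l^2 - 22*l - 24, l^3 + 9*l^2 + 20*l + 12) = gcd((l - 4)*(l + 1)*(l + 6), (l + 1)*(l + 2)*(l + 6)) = l^2 + 7*l + 6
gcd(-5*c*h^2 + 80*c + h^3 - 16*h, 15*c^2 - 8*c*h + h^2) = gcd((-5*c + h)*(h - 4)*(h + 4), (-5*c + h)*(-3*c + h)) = 5*c - h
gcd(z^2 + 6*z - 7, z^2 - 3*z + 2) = z - 1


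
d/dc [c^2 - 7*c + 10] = 2*c - 7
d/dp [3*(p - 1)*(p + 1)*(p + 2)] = 9*p^2 + 12*p - 3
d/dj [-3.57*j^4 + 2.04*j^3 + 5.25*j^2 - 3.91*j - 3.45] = -14.28*j^3 + 6.12*j^2 + 10.5*j - 3.91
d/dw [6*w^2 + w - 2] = 12*w + 1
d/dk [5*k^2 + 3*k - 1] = 10*k + 3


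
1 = 1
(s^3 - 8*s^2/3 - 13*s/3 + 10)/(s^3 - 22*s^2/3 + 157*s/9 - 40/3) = 3*(s + 2)/(3*s - 8)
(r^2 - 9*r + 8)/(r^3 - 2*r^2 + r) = (r - 8)/(r*(r - 1))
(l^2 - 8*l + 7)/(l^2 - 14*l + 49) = (l - 1)/(l - 7)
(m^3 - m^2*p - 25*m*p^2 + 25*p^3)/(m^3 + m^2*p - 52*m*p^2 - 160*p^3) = (-m^2 + 6*m*p - 5*p^2)/(-m^2 + 4*m*p + 32*p^2)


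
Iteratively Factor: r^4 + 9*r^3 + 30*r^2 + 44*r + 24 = (r + 2)*(r^3 + 7*r^2 + 16*r + 12) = (r + 2)*(r + 3)*(r^2 + 4*r + 4) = (r + 2)^2*(r + 3)*(r + 2)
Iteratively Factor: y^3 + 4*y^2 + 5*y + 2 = (y + 1)*(y^2 + 3*y + 2) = (y + 1)^2*(y + 2)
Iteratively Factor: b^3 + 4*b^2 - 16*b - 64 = (b + 4)*(b^2 - 16) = (b + 4)^2*(b - 4)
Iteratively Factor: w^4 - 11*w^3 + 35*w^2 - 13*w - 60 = (w - 3)*(w^3 - 8*w^2 + 11*w + 20) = (w - 5)*(w - 3)*(w^2 - 3*w - 4) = (w - 5)*(w - 3)*(w + 1)*(w - 4)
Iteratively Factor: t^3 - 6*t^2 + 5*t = (t)*(t^2 - 6*t + 5) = t*(t - 5)*(t - 1)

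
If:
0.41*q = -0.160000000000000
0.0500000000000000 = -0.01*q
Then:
No Solution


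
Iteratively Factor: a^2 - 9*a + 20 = (a - 5)*(a - 4)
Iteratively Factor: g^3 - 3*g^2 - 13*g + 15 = (g + 3)*(g^2 - 6*g + 5) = (g - 5)*(g + 3)*(g - 1)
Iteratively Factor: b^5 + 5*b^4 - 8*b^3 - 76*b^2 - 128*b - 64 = (b - 4)*(b^4 + 9*b^3 + 28*b^2 + 36*b + 16) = (b - 4)*(b + 4)*(b^3 + 5*b^2 + 8*b + 4) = (b - 4)*(b + 2)*(b + 4)*(b^2 + 3*b + 2) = (b - 4)*(b + 2)^2*(b + 4)*(b + 1)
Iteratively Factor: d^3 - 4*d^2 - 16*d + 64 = (d + 4)*(d^2 - 8*d + 16) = (d - 4)*(d + 4)*(d - 4)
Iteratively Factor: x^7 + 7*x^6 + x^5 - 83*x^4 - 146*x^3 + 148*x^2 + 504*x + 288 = (x + 3)*(x^6 + 4*x^5 - 11*x^4 - 50*x^3 + 4*x^2 + 136*x + 96) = (x + 2)*(x + 3)*(x^5 + 2*x^4 - 15*x^3 - 20*x^2 + 44*x + 48) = (x + 1)*(x + 2)*(x + 3)*(x^4 + x^3 - 16*x^2 - 4*x + 48) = (x - 2)*(x + 1)*(x + 2)*(x + 3)*(x^3 + 3*x^2 - 10*x - 24) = (x - 2)*(x + 1)*(x + 2)*(x + 3)*(x + 4)*(x^2 - x - 6) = (x - 3)*(x - 2)*(x + 1)*(x + 2)*(x + 3)*(x + 4)*(x + 2)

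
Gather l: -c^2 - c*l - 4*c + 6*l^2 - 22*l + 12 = -c^2 - 4*c + 6*l^2 + l*(-c - 22) + 12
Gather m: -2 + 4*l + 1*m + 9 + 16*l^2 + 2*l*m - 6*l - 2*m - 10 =16*l^2 - 2*l + m*(2*l - 1) - 3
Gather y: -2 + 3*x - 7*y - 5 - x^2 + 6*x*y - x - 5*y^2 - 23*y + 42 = -x^2 + 2*x - 5*y^2 + y*(6*x - 30) + 35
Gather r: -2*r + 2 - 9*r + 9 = 11 - 11*r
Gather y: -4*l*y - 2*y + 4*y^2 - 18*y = 4*y^2 + y*(-4*l - 20)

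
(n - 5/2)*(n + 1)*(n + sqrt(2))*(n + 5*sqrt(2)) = n^4 - 3*n^3/2 + 6*sqrt(2)*n^3 - 9*sqrt(2)*n^2 + 15*n^2/2 - 15*sqrt(2)*n - 15*n - 25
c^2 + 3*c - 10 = (c - 2)*(c + 5)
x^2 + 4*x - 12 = (x - 2)*(x + 6)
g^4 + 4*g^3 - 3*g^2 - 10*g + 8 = (g - 1)^2*(g + 2)*(g + 4)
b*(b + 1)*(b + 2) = b^3 + 3*b^2 + 2*b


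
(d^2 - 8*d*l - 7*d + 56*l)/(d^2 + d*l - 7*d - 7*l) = (d - 8*l)/(d + l)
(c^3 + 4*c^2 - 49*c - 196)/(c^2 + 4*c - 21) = (c^2 - 3*c - 28)/(c - 3)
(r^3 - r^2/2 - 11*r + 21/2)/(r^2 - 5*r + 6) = (2*r^2 + 5*r - 7)/(2*(r - 2))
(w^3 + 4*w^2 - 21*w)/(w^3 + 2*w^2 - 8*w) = (w^2 + 4*w - 21)/(w^2 + 2*w - 8)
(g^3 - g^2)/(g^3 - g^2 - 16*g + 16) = g^2/(g^2 - 16)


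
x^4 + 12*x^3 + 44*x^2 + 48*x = x*(x + 2)*(x + 4)*(x + 6)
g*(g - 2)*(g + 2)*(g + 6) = g^4 + 6*g^3 - 4*g^2 - 24*g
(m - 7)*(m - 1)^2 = m^3 - 9*m^2 + 15*m - 7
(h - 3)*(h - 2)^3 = h^4 - 9*h^3 + 30*h^2 - 44*h + 24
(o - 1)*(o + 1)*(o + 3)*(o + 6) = o^4 + 9*o^3 + 17*o^2 - 9*o - 18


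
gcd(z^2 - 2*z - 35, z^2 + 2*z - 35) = 1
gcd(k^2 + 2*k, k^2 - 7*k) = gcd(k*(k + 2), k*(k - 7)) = k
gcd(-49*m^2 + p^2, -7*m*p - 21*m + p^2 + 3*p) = -7*m + p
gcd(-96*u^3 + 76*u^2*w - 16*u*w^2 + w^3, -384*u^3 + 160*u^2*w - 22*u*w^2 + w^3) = 48*u^2 - 14*u*w + w^2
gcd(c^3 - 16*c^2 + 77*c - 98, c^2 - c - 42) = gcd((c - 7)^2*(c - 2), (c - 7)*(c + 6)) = c - 7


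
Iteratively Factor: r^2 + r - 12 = (r + 4)*(r - 3)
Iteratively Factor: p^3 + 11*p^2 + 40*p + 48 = (p + 4)*(p^2 + 7*p + 12) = (p + 3)*(p + 4)*(p + 4)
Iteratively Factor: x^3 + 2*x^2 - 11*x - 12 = (x + 1)*(x^2 + x - 12) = (x + 1)*(x + 4)*(x - 3)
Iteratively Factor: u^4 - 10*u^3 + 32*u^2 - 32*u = (u - 2)*(u^3 - 8*u^2 + 16*u) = u*(u - 2)*(u^2 - 8*u + 16) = u*(u - 4)*(u - 2)*(u - 4)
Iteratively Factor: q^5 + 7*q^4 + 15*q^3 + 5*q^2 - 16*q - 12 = (q + 1)*(q^4 + 6*q^3 + 9*q^2 - 4*q - 12) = (q + 1)*(q + 3)*(q^3 + 3*q^2 - 4) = (q - 1)*(q + 1)*(q + 3)*(q^2 + 4*q + 4) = (q - 1)*(q + 1)*(q + 2)*(q + 3)*(q + 2)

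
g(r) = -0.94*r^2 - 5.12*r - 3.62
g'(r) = -1.88*r - 5.12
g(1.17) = -10.90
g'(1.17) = -7.32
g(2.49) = -22.20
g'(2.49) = -9.80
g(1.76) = -15.54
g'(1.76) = -8.43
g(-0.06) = -3.32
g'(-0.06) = -5.01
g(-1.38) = 1.66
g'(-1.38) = -2.53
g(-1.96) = 2.80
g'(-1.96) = -1.44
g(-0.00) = -3.62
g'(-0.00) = -5.12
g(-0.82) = -0.05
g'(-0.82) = -3.58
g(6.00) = -68.18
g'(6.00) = -16.40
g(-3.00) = 3.28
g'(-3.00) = 0.52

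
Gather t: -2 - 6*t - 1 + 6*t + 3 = 0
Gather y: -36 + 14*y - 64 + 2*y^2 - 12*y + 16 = 2*y^2 + 2*y - 84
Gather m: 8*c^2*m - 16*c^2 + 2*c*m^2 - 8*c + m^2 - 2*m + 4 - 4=-16*c^2 - 8*c + m^2*(2*c + 1) + m*(8*c^2 - 2)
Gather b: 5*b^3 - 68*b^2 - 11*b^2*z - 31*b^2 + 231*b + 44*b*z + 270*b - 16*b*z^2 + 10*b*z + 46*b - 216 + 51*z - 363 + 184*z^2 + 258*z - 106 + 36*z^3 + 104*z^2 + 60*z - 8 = 5*b^3 + b^2*(-11*z - 99) + b*(-16*z^2 + 54*z + 547) + 36*z^3 + 288*z^2 + 369*z - 693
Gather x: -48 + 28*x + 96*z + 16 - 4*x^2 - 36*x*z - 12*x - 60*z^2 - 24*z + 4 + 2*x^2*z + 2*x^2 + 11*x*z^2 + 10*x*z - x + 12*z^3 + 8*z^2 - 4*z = x^2*(2*z - 2) + x*(11*z^2 - 26*z + 15) + 12*z^3 - 52*z^2 + 68*z - 28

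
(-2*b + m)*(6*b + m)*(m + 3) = -12*b^2*m - 36*b^2 + 4*b*m^2 + 12*b*m + m^3 + 3*m^2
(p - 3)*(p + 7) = p^2 + 4*p - 21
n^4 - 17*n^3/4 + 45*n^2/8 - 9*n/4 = n*(n - 2)*(n - 3/2)*(n - 3/4)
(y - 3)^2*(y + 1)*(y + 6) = y^4 + y^3 - 27*y^2 + 27*y + 54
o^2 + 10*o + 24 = (o + 4)*(o + 6)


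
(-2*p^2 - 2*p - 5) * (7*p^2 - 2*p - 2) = -14*p^4 - 10*p^3 - 27*p^2 + 14*p + 10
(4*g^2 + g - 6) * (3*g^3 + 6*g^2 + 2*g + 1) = 12*g^5 + 27*g^4 - 4*g^3 - 30*g^2 - 11*g - 6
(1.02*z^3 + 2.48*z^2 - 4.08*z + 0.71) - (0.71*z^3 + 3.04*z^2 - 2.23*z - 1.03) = 0.31*z^3 - 0.56*z^2 - 1.85*z + 1.74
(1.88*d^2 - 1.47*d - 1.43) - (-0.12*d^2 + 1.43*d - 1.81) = 2.0*d^2 - 2.9*d + 0.38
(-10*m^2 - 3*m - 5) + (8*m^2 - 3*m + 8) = -2*m^2 - 6*m + 3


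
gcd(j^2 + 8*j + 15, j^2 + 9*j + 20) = j + 5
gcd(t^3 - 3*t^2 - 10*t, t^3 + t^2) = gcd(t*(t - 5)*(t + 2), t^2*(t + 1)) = t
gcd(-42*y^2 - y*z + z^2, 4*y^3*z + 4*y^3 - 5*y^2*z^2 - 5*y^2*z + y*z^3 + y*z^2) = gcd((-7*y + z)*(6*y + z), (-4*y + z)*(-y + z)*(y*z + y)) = 1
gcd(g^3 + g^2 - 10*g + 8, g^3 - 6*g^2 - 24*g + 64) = g^2 + 2*g - 8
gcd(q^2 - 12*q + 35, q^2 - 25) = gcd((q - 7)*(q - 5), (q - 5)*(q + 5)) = q - 5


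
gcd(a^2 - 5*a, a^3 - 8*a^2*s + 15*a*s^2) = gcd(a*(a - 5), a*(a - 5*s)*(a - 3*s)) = a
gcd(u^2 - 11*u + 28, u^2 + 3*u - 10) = 1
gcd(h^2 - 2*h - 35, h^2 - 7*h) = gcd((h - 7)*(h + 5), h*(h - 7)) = h - 7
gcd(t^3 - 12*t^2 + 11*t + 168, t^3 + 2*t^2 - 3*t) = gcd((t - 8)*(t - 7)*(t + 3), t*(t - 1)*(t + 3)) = t + 3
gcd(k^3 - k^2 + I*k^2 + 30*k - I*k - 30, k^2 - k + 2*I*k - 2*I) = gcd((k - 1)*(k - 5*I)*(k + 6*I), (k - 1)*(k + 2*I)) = k - 1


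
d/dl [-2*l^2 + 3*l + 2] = 3 - 4*l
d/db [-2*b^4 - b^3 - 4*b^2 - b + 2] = -8*b^3 - 3*b^2 - 8*b - 1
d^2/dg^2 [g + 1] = 0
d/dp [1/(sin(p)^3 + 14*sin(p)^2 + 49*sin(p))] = -(3*sin(p) + 7)*cos(p)/((sin(p) + 7)^3*sin(p)^2)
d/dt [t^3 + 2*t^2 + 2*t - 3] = 3*t^2 + 4*t + 2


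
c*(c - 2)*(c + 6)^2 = c^4 + 10*c^3 + 12*c^2 - 72*c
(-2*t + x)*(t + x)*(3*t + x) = -6*t^3 - 5*t^2*x + 2*t*x^2 + x^3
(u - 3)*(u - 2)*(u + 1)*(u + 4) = u^4 - 15*u^2 + 10*u + 24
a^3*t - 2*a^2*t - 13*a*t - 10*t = (a - 5)*(a + 2)*(a*t + t)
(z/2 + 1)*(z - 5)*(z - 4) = z^3/2 - 7*z^2/2 + z + 20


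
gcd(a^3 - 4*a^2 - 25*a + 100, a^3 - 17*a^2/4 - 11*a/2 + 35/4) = a - 5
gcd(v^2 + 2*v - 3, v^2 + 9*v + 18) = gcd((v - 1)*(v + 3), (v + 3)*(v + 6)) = v + 3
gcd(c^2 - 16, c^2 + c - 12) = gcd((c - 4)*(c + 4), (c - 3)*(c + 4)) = c + 4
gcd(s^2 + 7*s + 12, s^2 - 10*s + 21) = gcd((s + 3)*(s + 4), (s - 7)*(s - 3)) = 1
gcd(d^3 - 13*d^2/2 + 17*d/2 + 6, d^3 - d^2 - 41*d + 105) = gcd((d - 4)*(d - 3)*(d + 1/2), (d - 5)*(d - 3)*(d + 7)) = d - 3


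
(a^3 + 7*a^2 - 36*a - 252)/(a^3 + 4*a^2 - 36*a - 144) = (a + 7)/(a + 4)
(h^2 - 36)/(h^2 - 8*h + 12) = (h + 6)/(h - 2)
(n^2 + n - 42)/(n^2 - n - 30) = (n + 7)/(n + 5)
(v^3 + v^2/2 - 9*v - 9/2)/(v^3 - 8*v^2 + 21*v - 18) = (2*v^2 + 7*v + 3)/(2*(v^2 - 5*v + 6))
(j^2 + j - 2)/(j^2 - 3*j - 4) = (-j^2 - j + 2)/(-j^2 + 3*j + 4)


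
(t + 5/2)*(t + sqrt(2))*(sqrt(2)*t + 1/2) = sqrt(2)*t^3 + 5*t^2/2 + 5*sqrt(2)*t^2/2 + sqrt(2)*t/2 + 25*t/4 + 5*sqrt(2)/4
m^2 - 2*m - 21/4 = (m - 7/2)*(m + 3/2)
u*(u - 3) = u^2 - 3*u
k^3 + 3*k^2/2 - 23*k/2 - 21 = (k - 7/2)*(k + 2)*(k + 3)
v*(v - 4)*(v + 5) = v^3 + v^2 - 20*v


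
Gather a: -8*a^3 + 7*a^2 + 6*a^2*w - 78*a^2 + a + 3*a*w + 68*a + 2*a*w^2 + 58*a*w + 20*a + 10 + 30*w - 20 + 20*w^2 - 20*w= -8*a^3 + a^2*(6*w - 71) + a*(2*w^2 + 61*w + 89) + 20*w^2 + 10*w - 10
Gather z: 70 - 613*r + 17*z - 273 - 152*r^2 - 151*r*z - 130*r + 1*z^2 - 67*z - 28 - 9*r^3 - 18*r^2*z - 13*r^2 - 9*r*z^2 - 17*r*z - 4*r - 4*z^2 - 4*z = -9*r^3 - 165*r^2 - 747*r + z^2*(-9*r - 3) + z*(-18*r^2 - 168*r - 54) - 231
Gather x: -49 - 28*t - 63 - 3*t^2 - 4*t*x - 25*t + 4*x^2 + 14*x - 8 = -3*t^2 - 53*t + 4*x^2 + x*(14 - 4*t) - 120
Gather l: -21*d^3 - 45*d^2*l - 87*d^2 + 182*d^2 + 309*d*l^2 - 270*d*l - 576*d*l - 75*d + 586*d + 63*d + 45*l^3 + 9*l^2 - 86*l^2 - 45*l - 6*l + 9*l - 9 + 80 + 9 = -21*d^3 + 95*d^2 + 574*d + 45*l^3 + l^2*(309*d - 77) + l*(-45*d^2 - 846*d - 42) + 80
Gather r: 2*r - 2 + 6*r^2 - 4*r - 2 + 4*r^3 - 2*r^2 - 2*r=4*r^3 + 4*r^2 - 4*r - 4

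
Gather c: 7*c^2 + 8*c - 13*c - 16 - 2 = 7*c^2 - 5*c - 18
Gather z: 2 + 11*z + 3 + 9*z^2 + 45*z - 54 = 9*z^2 + 56*z - 49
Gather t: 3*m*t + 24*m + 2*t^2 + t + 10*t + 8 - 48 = 24*m + 2*t^2 + t*(3*m + 11) - 40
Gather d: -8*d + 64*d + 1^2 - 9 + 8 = 56*d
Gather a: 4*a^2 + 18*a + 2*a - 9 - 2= 4*a^2 + 20*a - 11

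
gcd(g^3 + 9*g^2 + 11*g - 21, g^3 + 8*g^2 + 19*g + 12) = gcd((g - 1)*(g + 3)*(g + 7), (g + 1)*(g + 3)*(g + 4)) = g + 3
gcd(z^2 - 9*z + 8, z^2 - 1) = z - 1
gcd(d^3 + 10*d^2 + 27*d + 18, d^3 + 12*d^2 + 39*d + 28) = d + 1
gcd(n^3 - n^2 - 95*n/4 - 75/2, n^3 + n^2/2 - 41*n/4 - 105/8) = n + 5/2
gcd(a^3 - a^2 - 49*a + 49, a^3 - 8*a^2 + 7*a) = a^2 - 8*a + 7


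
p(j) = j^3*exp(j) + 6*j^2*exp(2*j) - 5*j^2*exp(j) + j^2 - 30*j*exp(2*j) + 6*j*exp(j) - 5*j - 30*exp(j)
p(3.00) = -15132.00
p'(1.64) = -2195.83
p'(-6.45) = -18.45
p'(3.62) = -65477.27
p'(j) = j^3*exp(j) + 12*j^2*exp(2*j) - 2*j^2*exp(j) - 48*j*exp(2*j) - 4*j*exp(j) + 2*j - 30*exp(2*j) - 24*exp(j) - 5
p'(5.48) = 3887013.84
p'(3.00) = -27167.61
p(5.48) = 912056.02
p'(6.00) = 18592782.39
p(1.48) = -735.07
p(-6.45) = 72.99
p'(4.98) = 608878.06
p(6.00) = 5876122.50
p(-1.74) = 3.22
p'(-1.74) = -10.69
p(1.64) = -1034.69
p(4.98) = -12736.60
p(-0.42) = -13.82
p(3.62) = -42775.38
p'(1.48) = -1581.10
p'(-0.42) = -24.12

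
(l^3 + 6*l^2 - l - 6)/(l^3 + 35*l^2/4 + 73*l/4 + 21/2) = 4*(l - 1)/(4*l + 7)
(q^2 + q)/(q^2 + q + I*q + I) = q/(q + I)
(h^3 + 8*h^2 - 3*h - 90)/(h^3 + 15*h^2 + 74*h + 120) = (h - 3)/(h + 4)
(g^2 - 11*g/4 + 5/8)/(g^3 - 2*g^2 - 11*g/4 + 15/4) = (4*g - 1)/(2*(2*g^2 + g - 3))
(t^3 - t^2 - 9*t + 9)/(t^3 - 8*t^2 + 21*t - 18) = (t^2 + 2*t - 3)/(t^2 - 5*t + 6)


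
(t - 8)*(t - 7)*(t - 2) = t^3 - 17*t^2 + 86*t - 112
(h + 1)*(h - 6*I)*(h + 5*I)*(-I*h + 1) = -I*h^4 - I*h^3 - 31*I*h^2 + 30*h - 31*I*h + 30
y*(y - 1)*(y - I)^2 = y^4 - y^3 - 2*I*y^3 - y^2 + 2*I*y^2 + y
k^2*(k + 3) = k^3 + 3*k^2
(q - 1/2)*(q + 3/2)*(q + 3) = q^3 + 4*q^2 + 9*q/4 - 9/4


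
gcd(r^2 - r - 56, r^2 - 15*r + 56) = r - 8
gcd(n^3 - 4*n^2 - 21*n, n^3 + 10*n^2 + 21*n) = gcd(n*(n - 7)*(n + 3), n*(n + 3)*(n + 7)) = n^2 + 3*n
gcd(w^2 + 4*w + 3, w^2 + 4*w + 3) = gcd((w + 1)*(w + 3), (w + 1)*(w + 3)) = w^2 + 4*w + 3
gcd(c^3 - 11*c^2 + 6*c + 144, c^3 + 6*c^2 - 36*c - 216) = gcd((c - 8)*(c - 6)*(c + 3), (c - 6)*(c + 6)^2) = c - 6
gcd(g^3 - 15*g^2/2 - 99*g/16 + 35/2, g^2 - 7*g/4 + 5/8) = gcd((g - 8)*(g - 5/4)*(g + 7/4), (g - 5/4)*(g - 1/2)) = g - 5/4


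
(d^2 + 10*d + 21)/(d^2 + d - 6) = (d + 7)/(d - 2)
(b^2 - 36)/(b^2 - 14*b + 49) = (b^2 - 36)/(b^2 - 14*b + 49)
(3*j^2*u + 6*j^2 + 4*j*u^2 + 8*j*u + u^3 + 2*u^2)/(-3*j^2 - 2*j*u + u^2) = (3*j*u + 6*j + u^2 + 2*u)/(-3*j + u)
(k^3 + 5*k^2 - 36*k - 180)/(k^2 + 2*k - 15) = (k^2 - 36)/(k - 3)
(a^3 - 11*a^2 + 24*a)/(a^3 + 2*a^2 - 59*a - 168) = a*(a - 3)/(a^2 + 10*a + 21)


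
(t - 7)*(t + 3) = t^2 - 4*t - 21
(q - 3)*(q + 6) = q^2 + 3*q - 18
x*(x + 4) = x^2 + 4*x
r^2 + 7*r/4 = r*(r + 7/4)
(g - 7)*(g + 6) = g^2 - g - 42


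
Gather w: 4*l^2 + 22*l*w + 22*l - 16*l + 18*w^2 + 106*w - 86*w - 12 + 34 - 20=4*l^2 + 6*l + 18*w^2 + w*(22*l + 20) + 2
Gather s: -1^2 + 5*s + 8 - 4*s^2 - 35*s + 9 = -4*s^2 - 30*s + 16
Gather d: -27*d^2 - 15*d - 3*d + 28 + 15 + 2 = -27*d^2 - 18*d + 45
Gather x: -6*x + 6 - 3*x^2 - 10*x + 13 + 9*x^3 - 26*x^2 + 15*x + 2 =9*x^3 - 29*x^2 - x + 21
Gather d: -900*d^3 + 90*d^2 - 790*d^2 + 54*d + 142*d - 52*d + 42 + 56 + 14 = -900*d^3 - 700*d^2 + 144*d + 112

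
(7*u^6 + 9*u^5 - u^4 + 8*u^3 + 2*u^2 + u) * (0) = 0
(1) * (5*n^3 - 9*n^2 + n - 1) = 5*n^3 - 9*n^2 + n - 1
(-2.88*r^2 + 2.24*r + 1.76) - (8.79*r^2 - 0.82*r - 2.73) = -11.67*r^2 + 3.06*r + 4.49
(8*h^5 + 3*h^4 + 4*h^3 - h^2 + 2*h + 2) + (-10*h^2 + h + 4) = 8*h^5 + 3*h^4 + 4*h^3 - 11*h^2 + 3*h + 6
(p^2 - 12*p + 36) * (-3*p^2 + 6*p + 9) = -3*p^4 + 42*p^3 - 171*p^2 + 108*p + 324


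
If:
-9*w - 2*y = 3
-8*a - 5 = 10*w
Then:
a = 5*y/18 - 5/24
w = -2*y/9 - 1/3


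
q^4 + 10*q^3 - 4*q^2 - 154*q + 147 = (q - 3)*(q - 1)*(q + 7)^2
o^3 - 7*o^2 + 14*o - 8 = (o - 4)*(o - 2)*(o - 1)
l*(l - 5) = l^2 - 5*l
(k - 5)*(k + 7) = k^2 + 2*k - 35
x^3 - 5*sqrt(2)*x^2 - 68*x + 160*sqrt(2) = (x - 8*sqrt(2))*(x - 2*sqrt(2))*(x + 5*sqrt(2))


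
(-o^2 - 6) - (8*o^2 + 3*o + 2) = -9*o^2 - 3*o - 8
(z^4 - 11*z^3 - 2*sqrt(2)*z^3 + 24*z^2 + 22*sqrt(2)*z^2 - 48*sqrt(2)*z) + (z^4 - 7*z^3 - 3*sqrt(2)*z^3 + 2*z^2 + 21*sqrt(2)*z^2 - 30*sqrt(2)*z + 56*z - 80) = 2*z^4 - 18*z^3 - 5*sqrt(2)*z^3 + 26*z^2 + 43*sqrt(2)*z^2 - 78*sqrt(2)*z + 56*z - 80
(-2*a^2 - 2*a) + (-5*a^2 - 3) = -7*a^2 - 2*a - 3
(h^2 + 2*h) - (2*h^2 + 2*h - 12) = 12 - h^2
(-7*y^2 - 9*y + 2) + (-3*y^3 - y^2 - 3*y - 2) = -3*y^3 - 8*y^2 - 12*y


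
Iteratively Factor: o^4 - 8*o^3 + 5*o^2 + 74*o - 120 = (o - 2)*(o^3 - 6*o^2 - 7*o + 60) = (o - 2)*(o + 3)*(o^2 - 9*o + 20) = (o - 5)*(o - 2)*(o + 3)*(o - 4)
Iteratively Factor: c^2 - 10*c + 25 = (c - 5)*(c - 5)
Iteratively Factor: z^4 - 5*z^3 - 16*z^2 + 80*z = (z + 4)*(z^3 - 9*z^2 + 20*z) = (z - 4)*(z + 4)*(z^2 - 5*z) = (z - 5)*(z - 4)*(z + 4)*(z)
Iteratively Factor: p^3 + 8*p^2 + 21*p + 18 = (p + 3)*(p^2 + 5*p + 6) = (p + 3)^2*(p + 2)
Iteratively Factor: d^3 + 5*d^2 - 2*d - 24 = (d - 2)*(d^2 + 7*d + 12) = (d - 2)*(d + 3)*(d + 4)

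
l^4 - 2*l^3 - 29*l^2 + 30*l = l*(l - 6)*(l - 1)*(l + 5)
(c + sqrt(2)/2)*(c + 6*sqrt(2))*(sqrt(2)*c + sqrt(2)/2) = sqrt(2)*c^3 + sqrt(2)*c^2/2 + 13*c^2 + 13*c/2 + 6*sqrt(2)*c + 3*sqrt(2)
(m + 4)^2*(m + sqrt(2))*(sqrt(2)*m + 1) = sqrt(2)*m^4 + 3*m^3 + 8*sqrt(2)*m^3 + 24*m^2 + 17*sqrt(2)*m^2 + 8*sqrt(2)*m + 48*m + 16*sqrt(2)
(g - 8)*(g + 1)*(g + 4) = g^3 - 3*g^2 - 36*g - 32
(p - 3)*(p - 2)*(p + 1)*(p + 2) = p^4 - 2*p^3 - 7*p^2 + 8*p + 12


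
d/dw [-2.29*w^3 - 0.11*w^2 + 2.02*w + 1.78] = -6.87*w^2 - 0.22*w + 2.02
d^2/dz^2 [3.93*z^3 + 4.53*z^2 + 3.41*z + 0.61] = 23.58*z + 9.06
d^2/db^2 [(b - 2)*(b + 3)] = 2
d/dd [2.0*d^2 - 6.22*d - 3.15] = 4.0*d - 6.22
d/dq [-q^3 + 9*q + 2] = 9 - 3*q^2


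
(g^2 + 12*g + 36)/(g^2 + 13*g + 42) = (g + 6)/(g + 7)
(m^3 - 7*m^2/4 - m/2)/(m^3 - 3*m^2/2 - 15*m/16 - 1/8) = 4*m/(4*m + 1)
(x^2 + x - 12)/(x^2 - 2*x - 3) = (x + 4)/(x + 1)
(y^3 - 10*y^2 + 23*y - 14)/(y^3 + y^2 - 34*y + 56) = (y^2 - 8*y + 7)/(y^2 + 3*y - 28)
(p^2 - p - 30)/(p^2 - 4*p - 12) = (p + 5)/(p + 2)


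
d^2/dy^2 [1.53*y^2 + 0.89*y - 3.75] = 3.06000000000000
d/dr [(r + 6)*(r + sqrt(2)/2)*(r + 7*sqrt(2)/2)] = 3*r^2 + 8*sqrt(2)*r + 12*r + 7/2 + 24*sqrt(2)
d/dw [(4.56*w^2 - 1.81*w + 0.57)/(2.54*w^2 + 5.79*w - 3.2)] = (30.9998*w^2 - 32.0796*w + 2.4917)/(6.4516*w^4 + 29.4132*w^3 + 17.2681*w^2 - 37.056*w + 10.24)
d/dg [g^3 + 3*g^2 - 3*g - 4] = 3*g^2 + 6*g - 3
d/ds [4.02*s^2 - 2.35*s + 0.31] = 8.04*s - 2.35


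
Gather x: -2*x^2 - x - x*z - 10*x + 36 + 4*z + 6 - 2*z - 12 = -2*x^2 + x*(-z - 11) + 2*z + 30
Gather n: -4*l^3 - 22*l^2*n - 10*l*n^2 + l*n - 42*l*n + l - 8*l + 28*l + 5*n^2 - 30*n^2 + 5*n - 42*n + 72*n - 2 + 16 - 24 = -4*l^3 + 21*l + n^2*(-10*l - 25) + n*(-22*l^2 - 41*l + 35) - 10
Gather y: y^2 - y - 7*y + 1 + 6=y^2 - 8*y + 7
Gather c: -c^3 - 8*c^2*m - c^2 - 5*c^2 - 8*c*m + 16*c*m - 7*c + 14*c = -c^3 + c^2*(-8*m - 6) + c*(8*m + 7)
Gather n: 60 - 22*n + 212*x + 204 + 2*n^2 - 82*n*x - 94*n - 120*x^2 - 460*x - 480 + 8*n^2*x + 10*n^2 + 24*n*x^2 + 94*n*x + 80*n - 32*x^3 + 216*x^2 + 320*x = n^2*(8*x + 12) + n*(24*x^2 + 12*x - 36) - 32*x^3 + 96*x^2 + 72*x - 216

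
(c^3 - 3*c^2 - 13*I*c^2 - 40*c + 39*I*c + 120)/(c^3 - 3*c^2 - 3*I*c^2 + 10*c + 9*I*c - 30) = (c - 8*I)/(c + 2*I)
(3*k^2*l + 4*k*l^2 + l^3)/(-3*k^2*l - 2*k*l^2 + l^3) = (-3*k - l)/(3*k - l)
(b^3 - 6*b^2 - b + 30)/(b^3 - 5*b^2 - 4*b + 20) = (b - 3)/(b - 2)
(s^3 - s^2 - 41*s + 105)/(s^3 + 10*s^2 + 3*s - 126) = (s - 5)/(s + 6)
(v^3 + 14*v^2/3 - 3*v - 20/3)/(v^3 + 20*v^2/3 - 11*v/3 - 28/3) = (v + 5)/(v + 7)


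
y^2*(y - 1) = y^3 - y^2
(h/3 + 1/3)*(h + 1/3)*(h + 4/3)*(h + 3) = h^4/3 + 17*h^3/9 + 91*h^2/27 + 61*h/27 + 4/9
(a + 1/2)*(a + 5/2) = a^2 + 3*a + 5/4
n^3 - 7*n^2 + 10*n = n*(n - 5)*(n - 2)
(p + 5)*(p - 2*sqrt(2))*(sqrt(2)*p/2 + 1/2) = sqrt(2)*p^3/2 - 3*p^2/2 + 5*sqrt(2)*p^2/2 - 15*p/2 - sqrt(2)*p - 5*sqrt(2)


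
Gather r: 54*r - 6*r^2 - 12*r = -6*r^2 + 42*r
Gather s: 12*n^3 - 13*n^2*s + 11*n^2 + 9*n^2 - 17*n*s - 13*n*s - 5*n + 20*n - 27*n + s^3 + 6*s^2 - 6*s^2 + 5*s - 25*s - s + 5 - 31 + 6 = 12*n^3 + 20*n^2 - 12*n + s^3 + s*(-13*n^2 - 30*n - 21) - 20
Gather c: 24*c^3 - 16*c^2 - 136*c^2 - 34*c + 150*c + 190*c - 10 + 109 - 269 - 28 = 24*c^3 - 152*c^2 + 306*c - 198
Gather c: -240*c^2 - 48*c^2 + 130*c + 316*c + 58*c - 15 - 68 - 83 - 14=-288*c^2 + 504*c - 180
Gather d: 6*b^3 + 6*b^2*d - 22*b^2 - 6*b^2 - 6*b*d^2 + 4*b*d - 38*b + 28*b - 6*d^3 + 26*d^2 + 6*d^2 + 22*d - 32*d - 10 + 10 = 6*b^3 - 28*b^2 - 10*b - 6*d^3 + d^2*(32 - 6*b) + d*(6*b^2 + 4*b - 10)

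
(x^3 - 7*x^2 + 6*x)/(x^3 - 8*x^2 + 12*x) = (x - 1)/(x - 2)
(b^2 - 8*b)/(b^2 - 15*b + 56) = b/(b - 7)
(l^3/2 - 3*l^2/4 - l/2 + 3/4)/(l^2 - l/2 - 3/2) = l/2 - 1/2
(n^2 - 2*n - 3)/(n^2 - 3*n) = (n + 1)/n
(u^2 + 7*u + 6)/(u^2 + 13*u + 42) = (u + 1)/(u + 7)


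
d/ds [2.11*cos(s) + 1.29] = -2.11*sin(s)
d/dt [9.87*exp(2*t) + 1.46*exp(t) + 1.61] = (19.74*exp(t) + 1.46)*exp(t)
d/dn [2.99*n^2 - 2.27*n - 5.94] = 5.98*n - 2.27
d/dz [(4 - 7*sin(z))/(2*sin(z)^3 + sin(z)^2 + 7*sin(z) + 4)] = (28*sin(z)^3 - 17*sin(z)^2 - 8*sin(z) - 56)*cos(z)/(2*sin(z)^3 + sin(z)^2 + 7*sin(z) + 4)^2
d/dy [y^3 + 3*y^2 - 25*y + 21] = 3*y^2 + 6*y - 25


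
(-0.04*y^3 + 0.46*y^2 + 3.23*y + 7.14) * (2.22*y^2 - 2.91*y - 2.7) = -0.0888*y^5 + 1.1376*y^4 + 5.94*y^3 + 5.2095*y^2 - 29.4984*y - 19.278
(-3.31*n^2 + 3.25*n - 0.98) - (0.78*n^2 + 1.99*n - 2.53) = -4.09*n^2 + 1.26*n + 1.55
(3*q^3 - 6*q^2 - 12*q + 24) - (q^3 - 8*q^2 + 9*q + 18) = 2*q^3 + 2*q^2 - 21*q + 6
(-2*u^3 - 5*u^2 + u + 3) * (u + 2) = -2*u^4 - 9*u^3 - 9*u^2 + 5*u + 6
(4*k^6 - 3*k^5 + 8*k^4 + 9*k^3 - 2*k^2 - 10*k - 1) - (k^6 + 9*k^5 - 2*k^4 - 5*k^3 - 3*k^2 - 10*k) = 3*k^6 - 12*k^5 + 10*k^4 + 14*k^3 + k^2 - 1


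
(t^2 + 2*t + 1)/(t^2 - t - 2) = (t + 1)/(t - 2)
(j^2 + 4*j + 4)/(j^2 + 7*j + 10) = (j + 2)/(j + 5)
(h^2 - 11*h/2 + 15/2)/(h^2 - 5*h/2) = (h - 3)/h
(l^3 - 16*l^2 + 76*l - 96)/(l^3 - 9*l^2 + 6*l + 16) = (l - 6)/(l + 1)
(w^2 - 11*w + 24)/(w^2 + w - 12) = (w - 8)/(w + 4)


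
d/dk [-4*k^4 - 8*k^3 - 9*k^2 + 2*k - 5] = -16*k^3 - 24*k^2 - 18*k + 2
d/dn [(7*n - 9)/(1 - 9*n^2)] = (63*n^2 - 162*n + 7)/(81*n^4 - 18*n^2 + 1)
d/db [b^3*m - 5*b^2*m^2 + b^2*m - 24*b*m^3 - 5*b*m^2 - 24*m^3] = m*(3*b^2 - 10*b*m + 2*b - 24*m^2 - 5*m)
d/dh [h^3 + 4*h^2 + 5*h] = 3*h^2 + 8*h + 5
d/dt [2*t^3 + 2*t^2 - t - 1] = 6*t^2 + 4*t - 1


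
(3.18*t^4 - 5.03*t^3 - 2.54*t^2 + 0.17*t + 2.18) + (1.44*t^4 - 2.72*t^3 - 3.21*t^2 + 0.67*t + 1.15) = 4.62*t^4 - 7.75*t^3 - 5.75*t^2 + 0.84*t + 3.33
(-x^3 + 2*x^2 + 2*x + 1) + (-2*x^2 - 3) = -x^3 + 2*x - 2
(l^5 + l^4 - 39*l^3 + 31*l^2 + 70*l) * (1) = l^5 + l^4 - 39*l^3 + 31*l^2 + 70*l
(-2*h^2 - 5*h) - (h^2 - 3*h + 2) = -3*h^2 - 2*h - 2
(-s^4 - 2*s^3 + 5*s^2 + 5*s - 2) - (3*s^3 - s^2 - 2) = -s^4 - 5*s^3 + 6*s^2 + 5*s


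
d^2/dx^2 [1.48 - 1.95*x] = 0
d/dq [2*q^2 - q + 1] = 4*q - 1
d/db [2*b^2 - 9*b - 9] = 4*b - 9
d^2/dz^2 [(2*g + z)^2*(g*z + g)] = 2*g*(4*g + 3*z + 1)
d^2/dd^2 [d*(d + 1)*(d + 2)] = 6*d + 6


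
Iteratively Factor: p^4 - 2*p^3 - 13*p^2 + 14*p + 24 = (p + 3)*(p^3 - 5*p^2 + 2*p + 8) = (p + 1)*(p + 3)*(p^2 - 6*p + 8) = (p - 2)*(p + 1)*(p + 3)*(p - 4)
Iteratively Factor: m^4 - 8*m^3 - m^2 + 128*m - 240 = (m + 4)*(m^3 - 12*m^2 + 47*m - 60) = (m - 3)*(m + 4)*(m^2 - 9*m + 20) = (m - 4)*(m - 3)*(m + 4)*(m - 5)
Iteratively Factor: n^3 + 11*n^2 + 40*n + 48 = (n + 4)*(n^2 + 7*n + 12) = (n + 4)^2*(n + 3)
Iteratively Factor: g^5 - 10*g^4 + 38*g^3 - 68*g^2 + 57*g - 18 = (g - 3)*(g^4 - 7*g^3 + 17*g^2 - 17*g + 6) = (g - 3)*(g - 1)*(g^3 - 6*g^2 + 11*g - 6) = (g - 3)^2*(g - 1)*(g^2 - 3*g + 2) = (g - 3)^2*(g - 1)^2*(g - 2)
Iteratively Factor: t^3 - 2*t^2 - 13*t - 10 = (t + 2)*(t^2 - 4*t - 5) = (t - 5)*(t + 2)*(t + 1)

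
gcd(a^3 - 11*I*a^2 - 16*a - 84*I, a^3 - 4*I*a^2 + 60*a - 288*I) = a - 6*I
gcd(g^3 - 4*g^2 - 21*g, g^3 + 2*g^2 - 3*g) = g^2 + 3*g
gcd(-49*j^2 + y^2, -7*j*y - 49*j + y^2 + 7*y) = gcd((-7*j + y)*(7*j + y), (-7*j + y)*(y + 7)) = -7*j + y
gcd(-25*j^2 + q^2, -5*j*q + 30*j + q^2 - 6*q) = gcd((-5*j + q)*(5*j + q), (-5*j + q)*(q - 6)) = -5*j + q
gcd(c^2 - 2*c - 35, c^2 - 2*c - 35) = c^2 - 2*c - 35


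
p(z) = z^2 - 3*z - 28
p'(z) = 2*z - 3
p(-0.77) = -25.10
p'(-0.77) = -4.54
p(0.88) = -29.87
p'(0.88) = -1.24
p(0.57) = -29.39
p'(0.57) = -1.86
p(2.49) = -29.27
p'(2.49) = 1.98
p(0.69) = -29.59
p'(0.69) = -1.62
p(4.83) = -19.16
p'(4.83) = 6.66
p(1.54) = -30.25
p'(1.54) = 0.08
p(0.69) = -29.59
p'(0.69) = -1.62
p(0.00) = -28.00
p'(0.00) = -3.00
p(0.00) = -28.00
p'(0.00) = -3.00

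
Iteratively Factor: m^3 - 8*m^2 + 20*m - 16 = (m - 4)*(m^2 - 4*m + 4) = (m - 4)*(m - 2)*(m - 2)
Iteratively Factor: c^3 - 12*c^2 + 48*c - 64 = (c - 4)*(c^2 - 8*c + 16) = (c - 4)^2*(c - 4)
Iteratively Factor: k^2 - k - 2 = (k - 2)*(k + 1)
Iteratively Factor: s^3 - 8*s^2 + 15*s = (s - 5)*(s^2 - 3*s) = (s - 5)*(s - 3)*(s)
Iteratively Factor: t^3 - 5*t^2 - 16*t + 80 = (t - 5)*(t^2 - 16) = (t - 5)*(t + 4)*(t - 4)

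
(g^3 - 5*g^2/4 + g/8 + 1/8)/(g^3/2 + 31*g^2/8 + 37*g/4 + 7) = (8*g^3 - 10*g^2 + g + 1)/(4*g^3 + 31*g^2 + 74*g + 56)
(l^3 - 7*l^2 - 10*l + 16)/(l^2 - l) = l - 6 - 16/l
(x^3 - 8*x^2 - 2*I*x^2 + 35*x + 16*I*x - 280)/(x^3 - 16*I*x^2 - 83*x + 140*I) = (x^2 + x*(-8 + 5*I) - 40*I)/(x^2 - 9*I*x - 20)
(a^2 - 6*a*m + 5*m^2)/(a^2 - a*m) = (a - 5*m)/a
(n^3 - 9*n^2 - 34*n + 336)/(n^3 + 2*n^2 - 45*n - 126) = (n - 8)/(n + 3)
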